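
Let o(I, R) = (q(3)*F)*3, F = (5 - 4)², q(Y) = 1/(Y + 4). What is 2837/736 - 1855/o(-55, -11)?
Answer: -9548449/2208 ≈ -4324.5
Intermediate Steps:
q(Y) = 1/(4 + Y)
F = 1 (F = 1² = 1)
o(I, R) = 3/7 (o(I, R) = (1/(4 + 3))*3 = (1/7)*3 = ((⅐)*1)*3 = (⅐)*3 = 3/7)
2837/736 - 1855/o(-55, -11) = 2837/736 - 1855/3/7 = 2837*(1/736) - 1855*7/3 = 2837/736 - 12985/3 = -9548449/2208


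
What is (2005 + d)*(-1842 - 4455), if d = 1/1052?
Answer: -13282016517/1052 ≈ -1.2625e+7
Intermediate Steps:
d = 1/1052 ≈ 0.00095057
(2005 + d)*(-1842 - 4455) = (2005 + 1/1052)*(-1842 - 4455) = (2109261/1052)*(-6297) = -13282016517/1052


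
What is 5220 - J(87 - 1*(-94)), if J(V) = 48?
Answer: 5172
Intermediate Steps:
5220 - J(87 - 1*(-94)) = 5220 - 1*48 = 5220 - 48 = 5172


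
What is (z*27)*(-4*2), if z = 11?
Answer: -2376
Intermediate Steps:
(z*27)*(-4*2) = (11*27)*(-4*2) = 297*(-8) = -2376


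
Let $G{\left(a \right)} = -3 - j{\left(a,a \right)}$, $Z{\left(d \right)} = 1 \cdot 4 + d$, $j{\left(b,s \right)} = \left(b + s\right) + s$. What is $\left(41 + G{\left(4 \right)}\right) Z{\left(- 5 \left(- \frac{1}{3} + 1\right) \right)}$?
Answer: $\frac{52}{3} \approx 17.333$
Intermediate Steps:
$j{\left(b,s \right)} = b + 2 s$
$Z{\left(d \right)} = 4 + d$
$G{\left(a \right)} = -3 - 3 a$ ($G{\left(a \right)} = -3 - \left(a + 2 a\right) = -3 - 3 a$)
$\left(41 + G{\left(4 \right)}\right) Z{\left(- 5 \left(- \frac{1}{3} + 1\right) \right)} = \left(41 - 15\right) \left(4 - 5 \left(- \frac{1}{3} + 1\right)\right) = 26 \left(4 - \frac{10}{3}\right) = 26 \cdot \frac{2}{3} = \frac{52}{3}$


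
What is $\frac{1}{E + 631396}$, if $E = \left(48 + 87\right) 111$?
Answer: $\frac{1}{646381} \approx 1.5471 \cdot 10^{-6}$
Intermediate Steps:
$E = 14985$ ($E = 135 \cdot 111 = 14985$)
$\frac{1}{E + 631396} = \frac{1}{14985 + 631396} = \frac{1}{646381}$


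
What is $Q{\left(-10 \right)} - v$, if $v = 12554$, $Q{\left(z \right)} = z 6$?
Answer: $-12614$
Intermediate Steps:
$Q{\left(z \right)} = 6 z$
$Q{\left(-10 \right)} - v = 6 \left(-10\right) - 12554 = -60 - 12554 = -12614$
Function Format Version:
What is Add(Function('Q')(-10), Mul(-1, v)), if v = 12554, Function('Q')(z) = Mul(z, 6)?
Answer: -12614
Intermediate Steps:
Function('Q')(z) = Mul(6, z)
Add(Function('Q')(-10), Mul(-1, v)) = Add(Mul(6, -10), Mul(-1, 12554)) = Add(-60, -12554) = -12614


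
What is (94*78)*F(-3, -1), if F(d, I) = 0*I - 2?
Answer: -14664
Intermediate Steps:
F(d, I) = -2 (F(d, I) = 0 - 2 = -2)
(94*78)*F(-3, -1) = (94*78)*(-2) = 7332*(-2) = -14664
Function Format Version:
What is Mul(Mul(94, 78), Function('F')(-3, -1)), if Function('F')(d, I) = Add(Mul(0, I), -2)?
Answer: -14664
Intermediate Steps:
Function('F')(d, I) = -2 (Function('F')(d, I) = Add(0, -2) = -2)
Mul(Mul(94, 78), Function('F')(-3, -1)) = Mul(Mul(94, 78), -2) = Mul(7332, -2) = -14664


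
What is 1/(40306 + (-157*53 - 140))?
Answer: 1/31845 ≈ 3.1402e-5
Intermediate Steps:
1/(40306 + (-157*53 - 140)) = 1/(40306 + (-8321 - 140)) = 1/(40306 - 8461) = 1/31845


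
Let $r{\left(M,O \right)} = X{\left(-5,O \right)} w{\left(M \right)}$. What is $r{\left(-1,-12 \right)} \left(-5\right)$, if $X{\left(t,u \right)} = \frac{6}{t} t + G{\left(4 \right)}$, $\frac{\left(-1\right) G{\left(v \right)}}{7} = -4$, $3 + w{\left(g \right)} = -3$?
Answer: $1020$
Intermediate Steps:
$w{\left(g \right)} = -6$ ($w{\left(g \right)} = -3 - 3 = -6$)
$G{\left(v \right)} = 28$ ($G{\left(v \right)} = \left(-7\right) \left(-4\right) = 28$)
$X{\left(t,u \right)} = 34$ ($X{\left(t,u \right)} = \frac{6}{t} t + 28 = 6 + 28 = 34$)
$r{\left(M,O \right)} = -204$ ($r{\left(M,O \right)} = 34 \left(-6\right) = -204$)
$r{\left(-1,-12 \right)} \left(-5\right) = \left(-204\right) \left(-5\right) = 1020$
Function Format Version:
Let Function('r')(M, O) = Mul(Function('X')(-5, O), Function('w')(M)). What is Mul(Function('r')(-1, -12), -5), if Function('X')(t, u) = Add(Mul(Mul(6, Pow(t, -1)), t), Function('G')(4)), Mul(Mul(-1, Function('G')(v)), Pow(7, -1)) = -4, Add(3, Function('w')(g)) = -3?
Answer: 1020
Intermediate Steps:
Function('w')(g) = -6 (Function('w')(g) = Add(-3, -3) = -6)
Function('G')(v) = 28 (Function('G')(v) = Mul(-7, -4) = 28)
Function('X')(t, u) = 34 (Function('X')(t, u) = Add(Mul(Mul(6, Pow(t, -1)), t), 28) = Add(6, 28) = 34)
Function('r')(M, O) = -204 (Function('r')(M, O) = Mul(34, -6) = -204)
Mul(Function('r')(-1, -12), -5) = Mul(-204, -5) = 1020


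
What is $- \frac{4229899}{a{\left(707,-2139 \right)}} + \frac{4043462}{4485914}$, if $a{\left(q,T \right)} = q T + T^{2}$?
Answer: $- \frac{3294822475255}{6870284952936} \approx -0.47958$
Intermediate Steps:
$a{\left(q,T \right)} = T^{2} + T q$ ($a{\left(q,T \right)} = T q + T^{2} = T^{2} + T q$)
$- \frac{4229899}{a{\left(707,-2139 \right)}} + \frac{4043462}{4485914} = - \frac{4229899}{\left(-2139\right) \left(-2139 + 707\right)} + \frac{4043462}{4485914} = - \frac{4229899}{\left(-2139\right) \left(-1432\right)} + 4043462 \cdot \frac{1}{4485914} = - \frac{4229899}{3063048} + \frac{2021731}{2242957} = - \frac{3294822475255}{6870284952936}$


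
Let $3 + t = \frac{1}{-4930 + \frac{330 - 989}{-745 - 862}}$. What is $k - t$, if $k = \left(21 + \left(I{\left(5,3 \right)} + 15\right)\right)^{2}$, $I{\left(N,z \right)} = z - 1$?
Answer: $\frac{11462920004}{7921851} \approx 1447.0$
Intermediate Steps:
$I{\left(N,z \right)} = -1 + z$
$t = - \frac{23767160}{7921851}$ ($t = -3 + \frac{1}{-4930 + \frac{330 - 989}{-745 - 862}} = -3 + \frac{1}{-4930 - \frac{659}{-1607}} = -3 + \frac{1}{-4930 - - \frac{659}{1607}} = -3 + \frac{1}{-4930 + \frac{659}{1607}} = -3 + \frac{1}{- \frac{7921851}{1607}} = -3 - \frac{1607}{7921851} = - \frac{23767160}{7921851} \approx -3.0002$)
$k = 1444$ ($k = \left(21 + \left(\left(-1 + 3\right) + 15\right)\right)^{2} = \left(21 + \left(2 + 15\right)\right)^{2} = \left(21 + 17\right)^{2} = 38^{2} = 1444$)
$k - t = 1444 - - \frac{23767160}{7921851} = 1444 + \frac{23767160}{7921851} = \frac{11462920004}{7921851}$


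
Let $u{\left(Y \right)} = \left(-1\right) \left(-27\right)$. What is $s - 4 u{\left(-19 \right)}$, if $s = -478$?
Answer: $-586$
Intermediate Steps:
$u{\left(Y \right)} = 27$
$s - 4 u{\left(-19 \right)} = -478 - 108 = -586$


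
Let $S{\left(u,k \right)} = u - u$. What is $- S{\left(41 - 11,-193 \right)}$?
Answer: $0$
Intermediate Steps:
$S{\left(u,k \right)} = 0$
$- S{\left(41 - 11,-193 \right)} = \left(-1\right) 0 = 0$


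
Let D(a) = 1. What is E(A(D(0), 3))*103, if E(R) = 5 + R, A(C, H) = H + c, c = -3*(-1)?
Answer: 1133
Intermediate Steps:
c = 3
A(C, H) = 3 + H (A(C, H) = H + 3 = 3 + H)
E(A(D(0), 3))*103 = (5 + (3 + 3))*103 = (5 + 6)*103 = 11*103 = 1133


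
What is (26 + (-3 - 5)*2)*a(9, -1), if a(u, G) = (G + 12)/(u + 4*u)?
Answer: 22/9 ≈ 2.4444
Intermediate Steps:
a(u, G) = (12 + G)/(5*u) (a(u, G) = (12 + G)/((5*u)) = (12 + G)*(1/(5*u)) = (12 + G)/(5*u))
(26 + (-3 - 5)*2)*a(9, -1) = (26 + (-3 - 5)*2)*((⅕)*(12 - 1)/9) = (26 - 8*2)*((⅕)*(⅑)*11) = (26 - 16)*(11/45) = 10*(11/45) = 22/9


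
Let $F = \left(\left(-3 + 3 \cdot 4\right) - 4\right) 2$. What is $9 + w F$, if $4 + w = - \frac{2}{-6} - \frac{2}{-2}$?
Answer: $- \frac{53}{3} \approx -17.667$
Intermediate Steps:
$w = - \frac{8}{3}$ ($w = -4 - \left(-1 - \frac{1}{3}\right) = -4 - - \frac{4}{3} = -4 + \left(\frac{1}{3} + 1\right) = -4 + \frac{4}{3} = - \frac{8}{3} \approx -2.6667$)
$F = 10$ ($F = \left(\left(-3 + 12\right) - 4\right) 2 = \left(9 - 4\right) 2 = 5 \cdot 2 = 10$)
$9 + w F = 9 - \frac{80}{3} = - \frac{53}{3}$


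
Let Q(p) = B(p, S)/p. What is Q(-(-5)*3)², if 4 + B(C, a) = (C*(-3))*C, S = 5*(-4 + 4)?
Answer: 461041/225 ≈ 2049.1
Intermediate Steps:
S = 0 (S = 5*0 = 0)
B(C, a) = -4 - 3*C² (B(C, a) = -4 + (C*(-3))*C = -4 + (-3*C)*C = -4 - 3*C²)
Q(p) = (-4 - 3*p²)/p
Q(-(-5)*3)² = (-4/((-(-5)*3)) - (-3)*(-5*3))² = (-4/((-1*(-15))) - (-3)*(-15))² = (-4/15 - 3*15)² = (-4*1/15 - 45)² = (-4/15 - 45)² = (-679/15)² = 461041/225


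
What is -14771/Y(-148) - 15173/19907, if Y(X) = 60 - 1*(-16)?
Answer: -295199445/1512932 ≈ -195.12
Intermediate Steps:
Y(X) = 76 (Y(X) = 60 + 16 = 76)
-14771/Y(-148) - 15173/19907 = -14771/76 - 15173/19907 = -295199445/1512932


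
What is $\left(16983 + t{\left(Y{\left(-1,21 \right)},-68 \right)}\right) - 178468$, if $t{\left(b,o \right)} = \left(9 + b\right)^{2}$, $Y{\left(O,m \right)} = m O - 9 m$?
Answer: $-121084$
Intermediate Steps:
$Y{\left(O,m \right)} = - 9 m + O m$ ($Y{\left(O,m \right)} = O m - 9 m = - 9 m + O m$)
$\left(16983 + t{\left(Y{\left(-1,21 \right)},-68 \right)}\right) - 178468 = \left(16983 + \left(9 + 21 \left(-9 - 1\right)\right)^{2}\right) - 178468 = \left(16983 + \left(9 + 21 \left(-10\right)\right)^{2}\right) - 178468 = \left(16983 + \left(9 - 210\right)^{2}\right) - 178468 = \left(16983 + \left(-201\right)^{2}\right) - 178468 = \left(16983 + 40401\right) - 178468 = 57384 - 178468 = -121084$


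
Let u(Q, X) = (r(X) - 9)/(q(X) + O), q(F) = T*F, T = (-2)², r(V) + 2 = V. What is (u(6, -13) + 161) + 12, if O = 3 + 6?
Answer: 7463/43 ≈ 173.56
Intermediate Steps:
O = 9
r(V) = -2 + V
T = 4
q(F) = 4*F
u(Q, X) = (-11 + X)/(9 + 4*X) (u(Q, X) = ((-2 + X) - 9)/(4*X + 9) = (-11 + X)/(9 + 4*X))
(u(6, -13) + 161) + 12 = ((-11 - 13)/(9 + 4*(-13)) + 161) + 12 = (-24/(9 - 52) + 161) + 12 = (-24/(-43) + 161) + 12 = (-1/43*(-24) + 161) + 12 = (24/43 + 161) + 12 = 6947/43 + 12 = 7463/43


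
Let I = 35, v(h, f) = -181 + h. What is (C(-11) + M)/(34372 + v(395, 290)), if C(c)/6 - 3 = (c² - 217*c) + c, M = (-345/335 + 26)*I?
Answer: 1063555/2317262 ≈ 0.45897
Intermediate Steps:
M = 58555/67 (M = (-345/335 + 26)*35 = (-345*1/335 + 26)*35 = (-69/67 + 26)*35 = (1673/67)*35 = 58555/67 ≈ 873.96)
C(c) = 18 - 1296*c + 6*c² (C(c) = 18 + 6*((c² - 217*c) + c) = 18 + 6*(c² - 216*c) = 18 + (-1296*c + 6*c²) = 18 - 1296*c + 6*c²)
(C(-11) + M)/(34372 + v(395, 290)) = ((18 - 1296*(-11) + 6*(-11)²) + 58555/67)/(34372 + (-181 + 395)) = ((18 + 14256 + 6*121) + 58555/67)/(34372 + 214) = ((18 + 14256 + 726) + 58555/67)/34586 = (15000 + 58555/67)*(1/34586) = (1063555/67)*(1/34586) = 1063555/2317262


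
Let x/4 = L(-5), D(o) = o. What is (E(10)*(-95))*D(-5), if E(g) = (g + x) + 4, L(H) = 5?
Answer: 16150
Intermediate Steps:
x = 20 (x = 4*5 = 20)
E(g) = 24 + g (E(g) = (g + 20) + 4 = (20 + g) + 4 = 24 + g)
(E(10)*(-95))*D(-5) = ((24 + 10)*(-95))*(-5) = (34*(-95))*(-5) = -3230*(-5) = 16150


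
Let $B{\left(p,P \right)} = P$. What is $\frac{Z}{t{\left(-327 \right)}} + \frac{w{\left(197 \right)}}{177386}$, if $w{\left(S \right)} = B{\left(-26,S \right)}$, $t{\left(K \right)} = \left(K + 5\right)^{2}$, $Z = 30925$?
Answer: $\frac{2753043899}{9196045012} \approx 0.29937$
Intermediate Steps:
$t{\left(K \right)} = \left(5 + K\right)^{2}$
$w{\left(S \right)} = S$
$\frac{Z}{t{\left(-327 \right)}} + \frac{w{\left(197 \right)}}{177386} = \frac{30925}{\left(5 - 327\right)^{2}} + \frac{197}{177386} = \frac{30925}{\left(-322\right)^{2}} + 197 \cdot \frac{1}{177386} = \frac{30925}{103684} + \frac{197}{177386} = \frac{2753043899}{9196045012}$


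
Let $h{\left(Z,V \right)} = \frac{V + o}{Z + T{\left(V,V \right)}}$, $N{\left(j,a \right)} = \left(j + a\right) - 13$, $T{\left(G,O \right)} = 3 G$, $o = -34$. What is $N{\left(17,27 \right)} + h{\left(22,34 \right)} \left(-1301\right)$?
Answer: $31$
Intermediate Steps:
$N{\left(j,a \right)} = -13 + a + j$ ($N{\left(j,a \right)} = \left(a + j\right) - 13 = -13 + a + j$)
$h{\left(Z,V \right)} = \frac{-34 + V}{Z + 3 V}$ ($h{\left(Z,V \right)} = \frac{V - 34}{Z + 3 V} = \frac{-34 + V}{Z + 3 V}$)
$N{\left(17,27 \right)} + h{\left(22,34 \right)} \left(-1301\right) = \left(-13 + 27 + 17\right) + \frac{-34 + 34}{22 + 3 \cdot 34} \left(-1301\right) = 31 + \frac{1}{22 + 102} \cdot 0 \left(-1301\right) = 31 + \frac{1}{124} \cdot 0 \left(-1301\right) = 31 + 0 \left(-1301\right) = 31 + 0 = 31$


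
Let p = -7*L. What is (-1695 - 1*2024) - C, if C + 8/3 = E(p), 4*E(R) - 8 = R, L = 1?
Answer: -44599/12 ≈ -3716.6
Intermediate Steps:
p = -7 (p = -7*1 = -7)
E(R) = 2 + R/4
C = -29/12 (C = -8/3 + (2 + (¼)*(-7)) = -8/3 + (2 - 7/4) = -8/3 + ¼ = -29/12 ≈ -2.4167)
(-1695 - 1*2024) - C = (-1695 - 1*2024) - 1*(-29/12) = (-1695 - 2024) + 29/12 = -3719 + 29/12 = -44599/12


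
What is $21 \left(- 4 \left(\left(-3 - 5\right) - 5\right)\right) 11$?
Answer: $12012$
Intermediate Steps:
$21 \left(- 4 \left(\left(-3 - 5\right) - 5\right)\right) 11 = 21 \left(- 4 \left(-8 - 5\right)\right) 11 = 21 \left(\left(-4\right) \left(-13\right)\right) 11 = 21 \cdot 52 \cdot 11 = 1092 \cdot 11 = 12012$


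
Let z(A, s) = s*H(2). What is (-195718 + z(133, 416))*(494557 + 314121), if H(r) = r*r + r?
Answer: -156254380516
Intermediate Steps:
H(r) = r + r² (H(r) = r² + r = r + r²)
z(A, s) = 6*s (z(A, s) = s*(2*(1 + 2)) = s*(2*3) = s*6 = 6*s)
(-195718 + z(133, 416))*(494557 + 314121) = (-195718 + 6*416)*(494557 + 314121) = (-195718 + 2496)*808678 = -193222*808678 = -156254380516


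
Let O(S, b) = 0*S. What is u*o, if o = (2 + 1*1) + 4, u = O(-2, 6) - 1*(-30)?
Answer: 210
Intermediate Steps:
O(S, b) = 0
u = 30 (u = 0 - 1*(-30) = 0 + 30 = 30)
o = 7 (o = (2 + 1) + 4 = 3 + 4 = 7)
u*o = 30*7 = 210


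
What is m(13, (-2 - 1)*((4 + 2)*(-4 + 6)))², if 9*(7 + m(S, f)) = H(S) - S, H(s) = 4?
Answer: 64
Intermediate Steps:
m(S, f) = -59/9 - S/9 (m(S, f) = -7 + (4 - S)/9 = -7 + (4/9 - S/9) = -59/9 - S/9)
m(13, (-2 - 1)*((4 + 2)*(-4 + 6)))² = (-59/9 - ⅑*13)² = (-59/9 - 13/9)² = (-8)² = 64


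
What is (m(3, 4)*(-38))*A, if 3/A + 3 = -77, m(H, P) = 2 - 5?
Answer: -171/40 ≈ -4.2750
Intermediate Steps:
m(H, P) = -3
A = -3/80 (A = 3/(-3 - 77) = 3/(-80) = 3*(-1/80) = -3/80 ≈ -0.037500)
(m(3, 4)*(-38))*A = -3*(-38)*(-3/80) = 114*(-3/80) = -171/40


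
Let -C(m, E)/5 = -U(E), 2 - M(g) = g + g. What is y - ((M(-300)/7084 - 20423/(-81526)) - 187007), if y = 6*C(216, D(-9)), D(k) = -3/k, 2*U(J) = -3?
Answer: 1928142937604/10313039 ≈ 1.8696e+5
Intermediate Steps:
U(J) = -3/2 (U(J) = (½)*(-3) = -3/2)
M(g) = 2 - 2*g (M(g) = 2 - (g + g) = 2 - 2*g)
C(m, E) = -15/2 (C(m, E) = -(-5)*(-3)/2 = -5*3/2 = -15/2)
y = -45 (y = 6*(-15/2) = -45)
y - ((M(-300)/7084 - 20423/(-81526)) - 187007) = -45 - (((2 - 2*(-300))/7084 - 20423/(-81526)) - 187007) = -45 - (((2 + 600)*(1/7084) - 20423*(-1/81526)) - 187007) = -45 - ((602*(1/7084) + 20423/81526) - 187007) = -45 - ((43/506 + 20423/81526) - 187007) = -45 - (3459914/10313039 - 187007) = -45 - 1*(-1928607024359/10313039) = -45 + 1928607024359/10313039 = 1928142937604/10313039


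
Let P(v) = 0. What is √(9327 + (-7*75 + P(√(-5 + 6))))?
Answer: 3*√978 ≈ 93.819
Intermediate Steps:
√(9327 + (-7*75 + P(√(-5 + 6)))) = √(9327 + (-7*75 + 0)) = √(9327 + (-525 + 0)) = √(9327 - 525) = √8802 = 3*√978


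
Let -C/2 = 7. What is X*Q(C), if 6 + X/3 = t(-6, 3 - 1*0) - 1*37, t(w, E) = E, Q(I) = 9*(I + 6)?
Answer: 8640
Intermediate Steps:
C = -14 (C = -2*7 = -14)
Q(I) = 54 + 9*I (Q(I) = 9*(6 + I) = 54 + 9*I)
X = -120 (X = -18 + 3*((3 - 1*0) - 1*37) = -18 + 3*((3 + 0) - 37) = -18 + 3*(3 - 37) = -18 + 3*(-34) = -18 - 102 = -120)
X*Q(C) = -120*(54 + 9*(-14)) = -120*(54 - 126) = -120*(-72) = 8640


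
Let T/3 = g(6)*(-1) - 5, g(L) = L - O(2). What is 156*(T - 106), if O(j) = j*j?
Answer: -19812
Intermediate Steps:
O(j) = j**2
g(L) = -4 + L (g(L) = L - 1*2**2 = L - 1*4 = L - 4 = -4 + L)
T = -21 (T = 3*((-4 + 6)*(-1) - 5) = 3*(2*(-1) - 5) = 3*(-2 - 5) = 3*(-7) = -21)
156*(T - 106) = 156*(-21 - 106) = 156*(-127) = -19812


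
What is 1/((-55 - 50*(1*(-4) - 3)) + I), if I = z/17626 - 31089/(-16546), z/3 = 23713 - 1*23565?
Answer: 145819898/43294530479 ≈ 0.0033681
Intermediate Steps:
z = 444 (z = 3*(23713 - 1*23565) = 3*(23713 - 23565) = 3*148 = 444)
I = 277660569/145819898 (I = 444/17626 - 31089/(-16546) = 444*(1/17626) - 31089*(-1/16546) = 222/8813 + 31089/16546 = 277660569/145819898 ≈ 1.9041)
1/((-55 - 50*(1*(-4) - 3)) + I) = 1/((-55 - 50*(1*(-4) - 3)) + 277660569/145819898) = 1/((-55 - 50*(-4 - 3)) + 277660569/145819898) = 1/((-55 - 50*(-7)) + 277660569/145819898) = 1/((-55 + 350) + 277660569/145819898) = 1/(295 + 277660569/145819898) = 1/(43294530479/145819898) = 145819898/43294530479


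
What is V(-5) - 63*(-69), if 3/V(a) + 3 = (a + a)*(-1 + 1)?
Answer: 4346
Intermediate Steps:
V(a) = -1 (V(a) = 3/(-3 + (a + a)*(-1 + 1)) = 3/(-3 + (2*a)*0) = 3/(-3 + 0) = 3/(-3) = 3*(-1/3) = -1)
V(-5) - 63*(-69) = -1 - 63*(-69) = -1 + 4347 = 4346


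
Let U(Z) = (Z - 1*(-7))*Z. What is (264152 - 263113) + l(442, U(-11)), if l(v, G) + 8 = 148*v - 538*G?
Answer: 42775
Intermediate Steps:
U(Z) = Z*(7 + Z) (U(Z) = (Z + 7)*Z = (7 + Z)*Z = Z*(7 + Z))
l(v, G) = -8 - 538*G + 148*v (l(v, G) = -8 + (148*v - 538*G) = -8 + (-538*G + 148*v) = -8 - 538*G + 148*v)
(264152 - 263113) + l(442, U(-11)) = (264152 - 263113) + (-8 - (-5918)*(7 - 11) + 148*442) = 1039 + (-8 - (-5918)*(-4) + 65416) = 1039 + (-8 - 538*44 + 65416) = 1039 + (-8 - 23672 + 65416) = 1039 + 41736 = 42775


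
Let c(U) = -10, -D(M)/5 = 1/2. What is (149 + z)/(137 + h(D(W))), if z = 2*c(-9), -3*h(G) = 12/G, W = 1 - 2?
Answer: 215/231 ≈ 0.93074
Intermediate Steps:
W = -1
D(M) = -5/2
h(G) = -4/G
z = -20 (z = 2*(-10) = -20)
(149 + z)/(137 + h(D(W))) = (149 - 20)/(137 - 4/(-5/2)) = 129/(137 - 4*(-2/5)) = 129/(137 + 8/5) = 129/(693/5) = 129*(5/693) = 215/231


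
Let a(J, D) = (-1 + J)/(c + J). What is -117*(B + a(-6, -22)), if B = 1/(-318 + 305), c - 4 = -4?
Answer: -255/2 ≈ -127.50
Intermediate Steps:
c = 0 (c = 4 - 4 = 0)
a(J, D) = (-1 + J)/J (a(J, D) = (-1 + J)/(0 + J) = (-1 + J)/J)
B = -1/13 (B = 1/(-13) = -1/13 ≈ -0.076923)
-117*(B + a(-6, -22)) = -117*(-1/13 + (-1 - 6)/(-6)) = -117*(-1/13 - 1/6*(-7)) = -117*(-1/13 + 7/6) = -117*85/78 = -255/2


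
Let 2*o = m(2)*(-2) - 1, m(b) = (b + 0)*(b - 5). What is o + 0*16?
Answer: 11/2 ≈ 5.5000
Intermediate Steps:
m(b) = b*(-5 + b)
o = 11/2 (o = ((2*(-5 + 2))*(-2) - 1)/2 = ((2*(-3))*(-2) - 1)/2 = (-6*(-2) - 1)/2 = (12 - 1)/2 = (1/2)*11 = 11/2 ≈ 5.5000)
o + 0*16 = 11/2 + 0*16 = 11/2 + 0 = 11/2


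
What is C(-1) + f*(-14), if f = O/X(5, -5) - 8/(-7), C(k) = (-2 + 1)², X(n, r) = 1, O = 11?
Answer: -169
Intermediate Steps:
C(k) = 1 (C(k) = (-1)² = 1)
f = 85/7 (f = 11/1 - 8/(-7) = 11*1 - 8*(-⅐) = 11 + 8/7 = 85/7 ≈ 12.143)
C(-1) + f*(-14) = 1 + (85/7)*(-14) = 1 - 170 = -169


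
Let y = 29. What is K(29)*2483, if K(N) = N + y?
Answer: 144014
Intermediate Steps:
K(N) = 29 + N (K(N) = N + 29 = 29 + N)
K(29)*2483 = (29 + 29)*2483 = 58*2483 = 144014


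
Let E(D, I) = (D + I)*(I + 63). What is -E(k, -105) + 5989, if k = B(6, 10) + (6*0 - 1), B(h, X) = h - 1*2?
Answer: 1705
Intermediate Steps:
B(h, X) = -2 + h (B(h, X) = h - 2 = -2 + h)
k = 3 (k = (-2 + 6) + (6*0 - 1) = 4 + (0 - 1) = 4 - 1 = 3)
E(D, I) = (63 + I)*(D + I) (E(D, I) = (D + I)*(63 + I) = (63 + I)*(D + I))
-E(k, -105) + 5989 = -((-105)² + 63*3 + 63*(-105) + 3*(-105)) + 5989 = -(11025 + 189 - 6615 - 315) + 5989 = -1*4284 + 5989 = -4284 + 5989 = 1705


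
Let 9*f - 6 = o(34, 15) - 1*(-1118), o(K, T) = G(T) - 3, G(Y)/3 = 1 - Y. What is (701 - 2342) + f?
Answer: -13690/9 ≈ -1521.1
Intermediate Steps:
G(Y) = 3 - 3*Y (G(Y) = 3*(1 - Y) = 3 - 3*Y)
o(K, T) = -3*T (o(K, T) = (3 - 3*T) - 3 = -3*T)
f = 1079/9 (f = ⅔ + (-3*15 - 1*(-1118))/9 = ⅔ + (-45 + 1118)/9 = ⅔ + (⅑)*1073 = ⅔ + 1073/9 = 1079/9 ≈ 119.89)
(701 - 2342) + f = (701 - 2342) + 1079/9 = -1641 + 1079/9 = -13690/9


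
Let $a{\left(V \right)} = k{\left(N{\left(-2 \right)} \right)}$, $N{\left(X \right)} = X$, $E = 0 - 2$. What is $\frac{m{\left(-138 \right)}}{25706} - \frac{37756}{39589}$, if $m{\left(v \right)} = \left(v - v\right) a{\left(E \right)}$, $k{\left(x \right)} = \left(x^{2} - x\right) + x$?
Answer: $- \frac{37756}{39589} \approx -0.9537$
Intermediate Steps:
$E = -2$
$k{\left(x \right)} = x^{2}$
$a{\left(V \right)} = 4$ ($a{\left(V \right)} = \left(-2\right)^{2} = 4$)
$m{\left(v \right)} = 0$ ($m{\left(v \right)} = \left(v - v\right) 4 = 0 \cdot 4 = 0$)
$\frac{m{\left(-138 \right)}}{25706} - \frac{37756}{39589} = \frac{0}{25706} - \frac{37756}{39589} = 0 \cdot \frac{1}{25706} - \frac{37756}{39589} = 0 - \frac{37756}{39589} = - \frac{37756}{39589}$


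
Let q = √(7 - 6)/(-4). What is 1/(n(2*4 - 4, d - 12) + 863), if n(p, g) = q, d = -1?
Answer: 4/3451 ≈ 0.0011591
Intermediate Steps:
q = -¼ (q = √1*(-¼) = 1*(-¼) = -¼ ≈ -0.25000)
n(p, g) = -¼
1/(n(2*4 - 4, d - 12) + 863) = 1/(-¼ + 863) = 1/(3451/4) = 4/3451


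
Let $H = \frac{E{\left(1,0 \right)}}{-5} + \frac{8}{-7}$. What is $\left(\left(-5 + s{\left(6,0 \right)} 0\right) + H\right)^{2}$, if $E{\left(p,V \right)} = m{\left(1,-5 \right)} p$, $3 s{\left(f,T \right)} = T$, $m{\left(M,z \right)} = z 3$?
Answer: $\frac{484}{49} \approx 9.8775$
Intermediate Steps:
$m{\left(M,z \right)} = 3 z$
$s{\left(f,T \right)} = \frac{T}{3}$
$E{\left(p,V \right)} = - 15 p$ ($E{\left(p,V \right)} = 3 \left(-5\right) p = - 15 p$)
$H = \frac{13}{7}$ ($H = \frac{\left(-15\right) 1}{-5} + \frac{8}{-7} = \left(-15\right) \left(- \frac{1}{5}\right) + 8 \left(- \frac{1}{7}\right) = 3 - \frac{8}{7} = \frac{13}{7} \approx 1.8571$)
$\left(\left(-5 + s{\left(6,0 \right)} 0\right) + H\right)^{2} = \left(\left(-5 + \frac{1}{3} \cdot 0 \cdot 0\right) + \frac{13}{7}\right)^{2} = \left(\left(-5 + 0 \cdot 0\right) + \frac{13}{7}\right)^{2} = \left(\left(-5 + 0\right) + \frac{13}{7}\right)^{2} = \left(-5 + \frac{13}{7}\right)^{2} = \left(- \frac{22}{7}\right)^{2} = \frac{484}{49}$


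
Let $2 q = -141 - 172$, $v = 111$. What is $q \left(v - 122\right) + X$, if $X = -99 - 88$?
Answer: $\frac{3069}{2} \approx 1534.5$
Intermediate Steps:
$q = - \frac{313}{2}$ ($q = \frac{-141 - 172}{2} = \frac{1}{2} \left(-313\right) = - \frac{313}{2} \approx -156.5$)
$X = -187$ ($X = -99 - 88 = -187$)
$q \left(v - 122\right) + X = - \frac{313 \left(111 - 122\right)}{2} - 187 = \left(- \frac{313}{2}\right) \left(-11\right) - 187 = \frac{3443}{2} - 187 = \frac{3069}{2}$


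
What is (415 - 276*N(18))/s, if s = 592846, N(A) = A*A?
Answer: -89009/592846 ≈ -0.15014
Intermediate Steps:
N(A) = A**2
(415 - 276*N(18))/s = (415 - 276*18**2)/592846 = (415 - 276*324)*(1/592846) = (415 - 89424)*(1/592846) = -89009*1/592846 = -89009/592846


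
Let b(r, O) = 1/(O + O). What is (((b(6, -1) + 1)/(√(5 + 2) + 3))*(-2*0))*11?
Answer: 0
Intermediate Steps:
b(r, O) = 1/(2*O)
(((b(6, -1) + 1)/(√(5 + 2) + 3))*(-2*0))*11 = ((((½)/(-1) + 1)/(√(5 + 2) + 3))*(-2*0))*11 = ((((½)*(-1) + 1)/(√7 + 3))*0)*11 = (((-½ + 1)/(3 + √7))*0)*11 = ((1/(2*(3 + √7)))*0)*11 = 0*11 = 0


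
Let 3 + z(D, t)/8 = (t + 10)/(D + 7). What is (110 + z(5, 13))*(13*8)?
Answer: 31616/3 ≈ 10539.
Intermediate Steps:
z(D, t) = -24 + 8*(10 + t)/(7 + D) (z(D, t) = -24 + 8*((t + 10)/(D + 7)) = -24 + 8*((10 + t)/(7 + D)) = -24 + 8*(10 + t)/(7 + D))
(110 + z(5, 13))*(13*8) = (110 + 8*(-11 + 13 - 3*5)/(7 + 5))*(13*8) = (110 + 8*(-11 + 13 - 15)/12)*104 = (110 + 8*(1/12)*(-13))*104 = (110 - 26/3)*104 = (304/3)*104 = 31616/3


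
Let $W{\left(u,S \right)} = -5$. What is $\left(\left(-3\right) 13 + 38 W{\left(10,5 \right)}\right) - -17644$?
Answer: $17415$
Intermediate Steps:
$\left(\left(-3\right) 13 + 38 W{\left(10,5 \right)}\right) - -17644 = \left(\left(-3\right) 13 + 38 \left(-5\right)\right) - -17644 = \left(-39 - 190\right) + 17644 = -229 + 17644 = 17415$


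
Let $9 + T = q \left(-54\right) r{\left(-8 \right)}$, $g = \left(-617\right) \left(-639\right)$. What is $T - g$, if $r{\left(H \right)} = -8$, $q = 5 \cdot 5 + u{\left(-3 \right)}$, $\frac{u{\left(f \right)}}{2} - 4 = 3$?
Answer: $-377424$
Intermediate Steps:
$u{\left(f \right)} = 14$ ($u{\left(f \right)} = 8 + 2 \cdot 3 = 8 + 6 = 14$)
$q = 39$ ($q = 5 \cdot 5 + 14 = 25 + 14 = 39$)
$g = 394263$
$T = 16839$ ($T = -9 + 39 \left(-54\right) \left(-8\right) = -9 - -16848 = -9 + 16848 = 16839$)
$T - g = 16839 - 394263 = -377424$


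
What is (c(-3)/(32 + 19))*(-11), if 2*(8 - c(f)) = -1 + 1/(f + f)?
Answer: -1133/612 ≈ -1.8513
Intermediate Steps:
c(f) = 17/2 - 1/(4*f) (c(f) = 8 - (-1 + 1/(f + f))/2 = 8 - (-1 + 1/(2*f))/2 = 8 + (½ - 1/(4*f)) = 17/2 - 1/(4*f))
(c(-3)/(32 + 19))*(-11) = (((¼)*(-1 + 34*(-3))/(-3))/(32 + 19))*(-11) = (((¼)*(-⅓)*(-1 - 102))/51)*(-11) = (((¼)*(-⅓)*(-103))*(1/51))*(-11) = ((103/12)*(1/51))*(-11) = (103/612)*(-11) = -1133/612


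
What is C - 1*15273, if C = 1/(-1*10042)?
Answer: -153371467/10042 ≈ -15273.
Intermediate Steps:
C = -1/10042 (C = 1/(-10042) = -1/10042 ≈ -9.9582e-5)
C - 1*15273 = -1/10042 - 1*15273 = -1/10042 - 15273 = -153371467/10042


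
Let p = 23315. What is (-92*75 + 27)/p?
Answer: -6873/23315 ≈ -0.29479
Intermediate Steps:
(-92*75 + 27)/p = (-92*75 + 27)/23315 = (-6900 + 27)*(1/23315) = -6873*1/23315 = -6873/23315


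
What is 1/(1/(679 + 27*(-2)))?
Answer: 625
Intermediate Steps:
1/(1/(679 + 27*(-2))) = 1/(1/(679 - 54)) = 1/(1/625) = 625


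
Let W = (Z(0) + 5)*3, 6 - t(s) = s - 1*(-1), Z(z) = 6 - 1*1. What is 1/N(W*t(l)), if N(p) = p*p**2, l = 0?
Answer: 1/3375000 ≈ 2.9630e-7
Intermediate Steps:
Z(z) = 5 (Z(z) = 6 - 1 = 5)
t(s) = 5 - s (t(s) = 6 - (s - 1*(-1)) = 6 - (s + 1) = 6 - (1 + s) = 6 + (-1 - s) = 5 - s)
W = 30 (W = (5 + 5)*3 = 10*3 = 30)
N(p) = p**3
1/N(W*t(l)) = 1/((30*(5 - 1*0))**3) = 1/((30*(5 + 0))**3) = 1/((30*5)**3) = 1/(150**3) = 1/3375000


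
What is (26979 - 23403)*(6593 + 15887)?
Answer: 80388480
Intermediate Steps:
(26979 - 23403)*(6593 + 15887) = 3576*22480 = 80388480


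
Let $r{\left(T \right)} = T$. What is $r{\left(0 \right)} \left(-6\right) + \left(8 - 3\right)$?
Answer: $5$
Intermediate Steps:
$r{\left(0 \right)} \left(-6\right) + \left(8 - 3\right) = 0 \left(-6\right) + \left(8 - 3\right) = 0 + 5 = 5$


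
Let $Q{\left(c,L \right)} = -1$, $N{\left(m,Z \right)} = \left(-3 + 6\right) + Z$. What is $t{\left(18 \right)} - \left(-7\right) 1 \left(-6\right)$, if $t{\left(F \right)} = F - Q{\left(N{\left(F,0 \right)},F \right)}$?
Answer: $-23$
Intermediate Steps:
$N{\left(m,Z \right)} = 3 + Z$
$t{\left(F \right)} = 1 + F$ ($t{\left(F \right)} = F - -1 = F + 1 = 1 + F$)
$t{\left(18 \right)} - \left(-7\right) 1 \left(-6\right) = \left(1 + 18\right) - \left(-7\right) 1 \left(-6\right) = 19 - \left(-7\right) \left(-6\right) = 19 - 42 = -23$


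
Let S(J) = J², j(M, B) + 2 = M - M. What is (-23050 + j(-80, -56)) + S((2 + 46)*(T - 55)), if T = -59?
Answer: 29919732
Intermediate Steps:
j(M, B) = -2 (j(M, B) = -2 + (M - M) = -2 + 0 = -2)
(-23050 + j(-80, -56)) + S((2 + 46)*(T - 55)) = (-23050 - 2) + ((2 + 46)*(-59 - 55))² = -23052 + (48*(-114))² = -23052 + (-5472)² = -23052 + 29942784 = 29919732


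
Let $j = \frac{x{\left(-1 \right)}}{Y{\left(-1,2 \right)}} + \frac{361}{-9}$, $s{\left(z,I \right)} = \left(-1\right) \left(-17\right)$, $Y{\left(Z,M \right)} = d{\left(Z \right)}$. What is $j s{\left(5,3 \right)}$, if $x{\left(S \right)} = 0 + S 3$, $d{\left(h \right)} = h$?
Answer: $- \frac{5678}{9} \approx -630.89$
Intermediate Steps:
$Y{\left(Z,M \right)} = Z$
$x{\left(S \right)} = 3 S$ ($x{\left(S \right)} = 0 + 3 S = 3 S$)
$s{\left(z,I \right)} = 17$
$j = - \frac{334}{9}$ ($j = \frac{3 \left(-1\right)}{-1} + \frac{361}{-9} = \left(-3\right) \left(-1\right) + 361 \left(- \frac{1}{9}\right) = 3 - \frac{361}{9} = - \frac{334}{9} \approx -37.111$)
$j s{\left(5,3 \right)} = \left(- \frac{334}{9}\right) 17 = - \frac{5678}{9}$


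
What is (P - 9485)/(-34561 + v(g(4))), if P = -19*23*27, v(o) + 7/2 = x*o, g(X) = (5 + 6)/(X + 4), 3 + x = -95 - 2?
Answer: 10642/17351 ≈ 0.61334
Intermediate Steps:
x = -100 (x = -3 + (-95 - 2) = -3 - 97 = -100)
g(X) = 11/(4 + X)
v(o) = -7/2 - 100*o
P = -11799 (P = -437*27 = -11799)
(P - 9485)/(-34561 + v(g(4))) = (-11799 - 9485)/(-34561 + (-7/2 - 1100/(4 + 4))) = -21284/(-34561 + (-7/2 - 1100/8)) = -21284/(-34561 + (-7/2 - 100*11/8)) = -21284/(-34561 + (-7/2 - 275/2)) = -21284/(-34561 - 141) = -21284/(-34702) = -21284*(-1/34702) = 10642/17351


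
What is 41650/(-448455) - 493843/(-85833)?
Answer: 2075156363/366592743 ≈ 5.6607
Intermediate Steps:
41650/(-448455) - 493843/(-85833) = 41650*(-1/448455) - 493843*(-1/85833) = -1190/12813 + 493843/85833 = 2075156363/366592743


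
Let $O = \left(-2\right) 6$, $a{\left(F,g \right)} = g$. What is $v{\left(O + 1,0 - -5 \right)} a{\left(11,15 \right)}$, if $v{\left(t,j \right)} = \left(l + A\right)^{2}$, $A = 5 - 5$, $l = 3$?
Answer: $135$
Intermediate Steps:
$A = 0$
$O = -12$
$v{\left(t,j \right)} = 9$ ($v{\left(t,j \right)} = \left(3 + 0\right)^{2} = 3^{2} = 9$)
$v{\left(O + 1,0 - -5 \right)} a{\left(11,15 \right)} = 9 \cdot 15 = 135$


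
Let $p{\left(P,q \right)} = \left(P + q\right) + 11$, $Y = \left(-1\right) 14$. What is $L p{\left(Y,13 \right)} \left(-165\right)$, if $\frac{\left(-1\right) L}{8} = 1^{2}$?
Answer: $13200$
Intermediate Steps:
$Y = -14$
$p{\left(P,q \right)} = 11 + P + q$
$L = -8$ ($L = - 8 \cdot 1^{2} = \left(-8\right) 1 = -8$)
$L p{\left(Y,13 \right)} \left(-165\right) = - 8 \left(11 - 14 + 13\right) \left(-165\right) = \left(-8\right) 10 \left(-165\right) = \left(-80\right) \left(-165\right) = 13200$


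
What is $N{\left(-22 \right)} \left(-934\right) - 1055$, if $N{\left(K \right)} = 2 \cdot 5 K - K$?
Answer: $183877$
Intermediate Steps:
$N{\left(K \right)} = 9 K$ ($N{\left(K \right)} = 10 K - K = 9 K$)
$N{\left(-22 \right)} \left(-934\right) - 1055 = 9 \left(-22\right) \left(-934\right) - 1055 = \left(-198\right) \left(-934\right) - 1055 = 184932 - 1055 = 183877$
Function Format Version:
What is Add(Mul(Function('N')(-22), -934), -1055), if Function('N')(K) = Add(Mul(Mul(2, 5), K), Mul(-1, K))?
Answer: 183877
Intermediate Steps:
Function('N')(K) = Mul(9, K) (Function('N')(K) = Add(Mul(10, K), Mul(-1, K)) = Mul(9, K))
Add(Mul(Function('N')(-22), -934), -1055) = Add(Mul(Mul(9, -22), -934), -1055) = Add(Mul(-198, -934), -1055) = Add(184932, -1055) = 183877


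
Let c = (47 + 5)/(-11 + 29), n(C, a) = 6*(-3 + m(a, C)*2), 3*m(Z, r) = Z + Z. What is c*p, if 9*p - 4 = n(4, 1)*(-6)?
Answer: 1664/81 ≈ 20.543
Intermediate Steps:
m(Z, r) = 2*Z/3 (m(Z, r) = (Z + Z)/3 = (2*Z)/3 = 2*Z/3)
n(C, a) = -18 + 8*a (n(C, a) = 6*(-3 + (2*a/3)*2) = 6*(-3 + 4*a/3) = -18 + 8*a)
c = 26/9 (c = 52/18 = 52*(1/18) = 26/9 ≈ 2.8889)
p = 64/9 (p = 4/9 + ((-18 + 8*1)*(-6))/9 = 4/9 + ((-18 + 8)*(-6))/9 = 4/9 + (-10*(-6))/9 = 4/9 + (1/9)*60 = 4/9 + 20/3 = 64/9 ≈ 7.1111)
c*p = (26/9)*(64/9) = 1664/81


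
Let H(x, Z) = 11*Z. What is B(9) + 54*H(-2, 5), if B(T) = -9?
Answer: 2961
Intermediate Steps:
B(9) + 54*H(-2, 5) = -9 + 54*(11*5) = -9 + 54*55 = -9 + 2970 = 2961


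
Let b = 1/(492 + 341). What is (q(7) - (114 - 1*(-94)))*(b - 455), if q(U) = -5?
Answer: 80729982/833 ≈ 96915.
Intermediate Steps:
b = 1/833 ≈ 0.0012005
(q(7) - (114 - 1*(-94)))*(b - 455) = (-5 - (114 - 1*(-94)))*(1/833 - 455) = (-5 - (114 + 94))*(-379014/833) = (-5 - 1*208)*(-379014/833) = (-5 - 208)*(-379014/833) = -213*(-379014/833) = 80729982/833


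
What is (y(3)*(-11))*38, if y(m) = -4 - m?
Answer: 2926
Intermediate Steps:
(y(3)*(-11))*38 = ((-4 - 1*3)*(-11))*38 = ((-4 - 3)*(-11))*38 = -7*(-11)*38 = 77*38 = 2926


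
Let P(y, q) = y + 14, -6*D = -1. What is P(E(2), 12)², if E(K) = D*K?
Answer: 1849/9 ≈ 205.44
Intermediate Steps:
D = ⅙ (D = -⅙*(-1) = ⅙ ≈ 0.16667)
E(K) = K/6
P(y, q) = 14 + y
P(E(2), 12)² = (14 + (⅙)*2)² = (14 + ⅓)² = (43/3)² = 1849/9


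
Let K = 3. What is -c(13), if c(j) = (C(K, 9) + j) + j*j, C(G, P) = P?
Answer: -191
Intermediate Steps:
c(j) = 9 + j + j² (c(j) = (9 + j) + j*j = (9 + j) + j² = 9 + j + j²)
-c(13) = -(9 + 13 + 13²) = -(9 + 13 + 169) = -1*191 = -191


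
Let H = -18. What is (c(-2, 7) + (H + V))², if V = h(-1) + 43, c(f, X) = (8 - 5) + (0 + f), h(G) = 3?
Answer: 841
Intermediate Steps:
c(f, X) = 3 + f
V = 46 (V = 3 + 43 = 46)
(c(-2, 7) + (H + V))² = ((3 - 2) + (-18 + 46))² = (1 + 28)² = 29² = 841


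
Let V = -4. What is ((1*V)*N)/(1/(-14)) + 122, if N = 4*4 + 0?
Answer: 1018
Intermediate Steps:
N = 16 (N = 16 + 0 = 16)
((1*V)*N)/(1/(-14)) + 122 = ((1*(-4))*16)/(1/(-14)) + 122 = (-4*16)/(-1/14) + 122 = -64*(-14) + 122 = 896 + 122 = 1018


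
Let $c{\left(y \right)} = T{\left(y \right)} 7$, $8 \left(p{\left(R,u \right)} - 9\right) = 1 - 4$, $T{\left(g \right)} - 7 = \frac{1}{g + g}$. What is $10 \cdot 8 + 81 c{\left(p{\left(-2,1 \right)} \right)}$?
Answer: $\frac{93883}{23} \approx 4081.9$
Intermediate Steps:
$T{\left(g \right)} = 7 + \frac{1}{2 g}$ ($T{\left(g \right)} = 7 + \frac{1}{g + g} = 7 + \frac{1}{2 g}$)
$p{\left(R,u \right)} = \frac{69}{8}$ ($p{\left(R,u \right)} = 9 + \frac{1 - 4}{8} = 9 + \frac{1}{8} \left(-3\right) = 9 - \frac{3}{8} = \frac{69}{8}$)
$c{\left(y \right)} = 49 + \frac{7}{2 y}$ ($c{\left(y \right)} = \left(7 + \frac{1}{2 y}\right) 7 = 49 + \frac{7}{2 y}$)
$10 \cdot 8 + 81 c{\left(p{\left(-2,1 \right)} \right)} = 10 \cdot 8 + 81 \left(49 + \frac{7}{2 \cdot \frac{69}{8}}\right) = 80 + 81 \left(49 + \frac{7}{2} \cdot \frac{8}{69}\right) = 80 + 81 \left(49 + \frac{28}{69}\right) = 80 + 81 \cdot \frac{3409}{69} = 80 + \frac{92043}{23} = \frac{93883}{23}$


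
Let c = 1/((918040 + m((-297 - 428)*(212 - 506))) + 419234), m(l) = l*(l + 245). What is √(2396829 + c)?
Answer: √1239771785253779864879038257/22743240762 ≈ 1548.2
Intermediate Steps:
m(l) = l*(245 + l)
c = 1/45486481524 (c = 1/((918040 + ((-297 - 428)*(212 - 506))*(245 + (-297 - 428)*(212 - 506))) + 419234) = 1/((918040 + (-725*(-294))*(245 - 725*(-294))) + 419234) = 1/((918040 + 213150*(245 + 213150)) + 419234) = 1/((918040 + 213150*213395) + 419234) = 1/((918040 + 45485144250) + 419234) = 1/(45486062290 + 419234) = 1/45486481524 ≈ 2.1985e-11)
√(2396829 + c) = √(2396829 + 1/45486481524) = √(109023318024687397/45486481524) = √1239771785253779864879038257/22743240762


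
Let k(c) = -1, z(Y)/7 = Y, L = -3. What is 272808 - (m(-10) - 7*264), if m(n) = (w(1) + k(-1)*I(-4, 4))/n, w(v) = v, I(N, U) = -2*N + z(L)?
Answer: 1373287/5 ≈ 2.7466e+5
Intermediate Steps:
z(Y) = 7*Y
I(N, U) = -21 - 2*N (I(N, U) = -2*N + 7*(-3) = -2*N - 21 = -21 - 2*N)
m(n) = 14/n (m(n) = (1 - (-21 - 2*(-4)))/n = (1 - (-21 + 8))/n = (1 - 1*(-13))/n = (1 + 13)/n = 14/n)
272808 - (m(-10) - 7*264) = 272808 - (14/(-10) - 7*264) = 272808 - (14*(-⅒) - 1848) = 272808 - (-7/5 - 1848) = 272808 - 1*(-9247/5) = 272808 + 9247/5 = 1373287/5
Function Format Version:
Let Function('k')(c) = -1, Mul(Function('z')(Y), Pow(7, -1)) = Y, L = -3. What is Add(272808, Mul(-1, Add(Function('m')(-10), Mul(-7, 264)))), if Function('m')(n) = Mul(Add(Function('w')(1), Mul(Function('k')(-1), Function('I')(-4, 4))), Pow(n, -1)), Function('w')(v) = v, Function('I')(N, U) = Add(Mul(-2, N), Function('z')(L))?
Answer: Rational(1373287, 5) ≈ 2.7466e+5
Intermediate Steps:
Function('z')(Y) = Mul(7, Y)
Function('I')(N, U) = Add(-21, Mul(-2, N)) (Function('I')(N, U) = Add(Mul(-2, N), Mul(7, -3)) = Add(Mul(-2, N), -21) = Add(-21, Mul(-2, N)))
Function('m')(n) = Mul(14, Pow(n, -1)) (Function('m')(n) = Mul(Add(1, Mul(-1, Add(-21, Mul(-2, -4)))), Pow(n, -1)) = Mul(Add(1, Mul(-1, Add(-21, 8))), Pow(n, -1)) = Mul(Add(1, Mul(-1, -13)), Pow(n, -1)) = Mul(Add(1, 13), Pow(n, -1)) = Mul(14, Pow(n, -1)))
Add(272808, Mul(-1, Add(Function('m')(-10), Mul(-7, 264)))) = Add(272808, Mul(-1, Add(Mul(14, Pow(-10, -1)), Mul(-7, 264)))) = Add(272808, Mul(-1, Add(Mul(14, Rational(-1, 10)), -1848))) = Add(272808, Mul(-1, Add(Rational(-7, 5), -1848))) = Add(272808, Mul(-1, Rational(-9247, 5))) = Add(272808, Rational(9247, 5)) = Rational(1373287, 5)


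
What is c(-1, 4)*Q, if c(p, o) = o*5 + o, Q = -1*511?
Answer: -12264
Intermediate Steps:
Q = -511
c(p, o) = 6*o (c(p, o) = 5*o + o = 6*o)
c(-1, 4)*Q = (6*4)*(-511) = 24*(-511) = -12264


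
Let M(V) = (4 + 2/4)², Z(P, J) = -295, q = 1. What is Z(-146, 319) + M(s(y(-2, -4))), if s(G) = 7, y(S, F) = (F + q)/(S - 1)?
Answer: -1099/4 ≈ -274.75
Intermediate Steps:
y(S, F) = (1 + F)/(-1 + S) (y(S, F) = (F + 1)/(S - 1) = (1 + F)/(-1 + S))
M(V) = 81/4 (M(V) = (4 + 2*(¼))² = (4 + ½)² = (9/2)² = 81/4)
Z(-146, 319) + M(s(y(-2, -4))) = -295 + 81/4 = -1099/4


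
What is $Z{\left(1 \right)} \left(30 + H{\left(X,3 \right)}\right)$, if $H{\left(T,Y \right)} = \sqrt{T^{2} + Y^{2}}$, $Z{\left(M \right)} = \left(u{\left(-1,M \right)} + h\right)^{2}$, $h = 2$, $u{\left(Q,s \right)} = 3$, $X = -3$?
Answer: $750 + 75 \sqrt{2} \approx 856.07$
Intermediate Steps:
$Z{\left(M \right)} = 25$ ($Z{\left(M \right)} = \left(3 + 2\right)^{2} = 5^{2} = 25$)
$Z{\left(1 \right)} \left(30 + H{\left(X,3 \right)}\right) = 25 \left(30 + \sqrt{\left(-3\right)^{2} + 3^{2}}\right) = 25 \left(30 + \sqrt{9 + 9}\right) = 25 \left(30 + \sqrt{18}\right) = 25 \left(30 + 3 \sqrt{2}\right) = 750 + 75 \sqrt{2}$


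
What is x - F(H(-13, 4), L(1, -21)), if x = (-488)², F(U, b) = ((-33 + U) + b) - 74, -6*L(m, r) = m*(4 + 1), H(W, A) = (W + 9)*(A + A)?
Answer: 1429703/6 ≈ 2.3828e+5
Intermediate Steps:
H(W, A) = 2*A*(9 + W) (H(W, A) = (9 + W)*(2*A) = 2*A*(9 + W))
L(m, r) = -5*m/6 (L(m, r) = -m*(4 + 1)/6 = -m*5/6 = -5*m/6)
F(U, b) = -107 + U + b (F(U, b) = (-33 + U + b) - 74 = -107 + U + b)
x = 238144
x - F(H(-13, 4), L(1, -21)) = 238144 - (-107 + 2*4*(9 - 13) - ⅚*1) = 238144 - (-107 + 2*4*(-4) - ⅚) = 238144 - (-107 - 32 - ⅚) = 238144 - 1*(-839/6) = 238144 + 839/6 = 1429703/6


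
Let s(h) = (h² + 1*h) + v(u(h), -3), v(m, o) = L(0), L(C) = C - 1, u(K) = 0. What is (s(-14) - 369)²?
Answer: 35344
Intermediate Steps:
L(C) = -1 + C
v(m, o) = -1 (v(m, o) = -1 + 0 = -1)
s(h) = -1 + h + h² (s(h) = (h² + 1*h) - 1 = (h² + h) - 1 = (h + h²) - 1 = -1 + h + h²)
(s(-14) - 369)² = ((-1 - 14 + (-14)²) - 369)² = ((-1 - 14 + 196) - 369)² = (181 - 369)² = (-188)² = 35344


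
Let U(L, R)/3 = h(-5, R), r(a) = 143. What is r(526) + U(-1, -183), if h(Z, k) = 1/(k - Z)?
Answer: 25451/178 ≈ 142.98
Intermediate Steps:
U(L, R) = 3/(5 + R) (U(L, R) = 3/(R - 1*(-5)) = 3/(R + 5) = 3/(5 + R))
r(526) + U(-1, -183) = 143 + 3/(5 - 183) = 143 + 3/(-178) = 143 + 3*(-1/178) = 143 - 3/178 = 25451/178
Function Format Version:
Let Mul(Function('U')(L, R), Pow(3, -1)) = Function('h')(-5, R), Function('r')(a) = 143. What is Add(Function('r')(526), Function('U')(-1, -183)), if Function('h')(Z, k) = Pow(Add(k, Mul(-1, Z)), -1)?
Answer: Rational(25451, 178) ≈ 142.98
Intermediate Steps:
Function('U')(L, R) = Mul(3, Pow(Add(5, R), -1)) (Function('U')(L, R) = Mul(3, Pow(Add(R, Mul(-1, -5)), -1)) = Mul(3, Pow(Add(R, 5), -1)) = Mul(3, Pow(Add(5, R), -1)))
Add(Function('r')(526), Function('U')(-1, -183)) = Add(143, Mul(3, Pow(Add(5, -183), -1))) = Add(143, Mul(3, Pow(-178, -1))) = Add(143, Mul(3, Rational(-1, 178))) = Add(143, Rational(-3, 178)) = Rational(25451, 178)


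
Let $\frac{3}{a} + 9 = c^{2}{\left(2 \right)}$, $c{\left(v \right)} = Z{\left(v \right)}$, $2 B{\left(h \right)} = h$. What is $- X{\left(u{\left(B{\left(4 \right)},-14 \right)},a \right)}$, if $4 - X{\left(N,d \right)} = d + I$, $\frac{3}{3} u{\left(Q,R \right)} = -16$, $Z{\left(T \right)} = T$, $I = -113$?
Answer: $- \frac{588}{5} \approx -117.6$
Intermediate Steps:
$B{\left(h \right)} = \frac{h}{2}$
$c{\left(v \right)} = v$
$u{\left(Q,R \right)} = -16$
$a = - \frac{3}{5}$ ($a = \frac{3}{-9 + 2^{2}} = \frac{3}{-9 + 4} = \frac{3}{-5} = 3 \left(- \frac{1}{5}\right) = - \frac{3}{5} \approx -0.6$)
$X{\left(N,d \right)} = 117 - d$ ($X{\left(N,d \right)} = 4 - \left(d - 113\right) = 4 - \left(-113 + d\right) = 117 - d$)
$- X{\left(u{\left(B{\left(4 \right)},-14 \right)},a \right)} = - (117 - - \frac{3}{5}) = - (117 + \frac{3}{5}) = \left(-1\right) \frac{588}{5} = - \frac{588}{5}$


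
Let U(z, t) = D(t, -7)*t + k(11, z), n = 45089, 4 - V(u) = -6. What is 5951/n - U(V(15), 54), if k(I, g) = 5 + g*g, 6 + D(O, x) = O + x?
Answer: -9505040/4099 ≈ -2318.9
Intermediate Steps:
D(O, x) = -6 + O + x (D(O, x) = -6 + (O + x) = -6 + O + x)
V(u) = 10 (V(u) = 4 - 1*(-6) = 4 + 6 = 10)
k(I, g) = 5 + g**2
U(z, t) = 5 + z**2 + t*(-13 + t) (U(z, t) = (-6 + t - 7)*t + (5 + z**2) = (-13 + t)*t + (5 + z**2) = t*(-13 + t) + (5 + z**2) = 5 + z**2 + t*(-13 + t))
5951/n - U(V(15), 54) = 5951/45089 - (5 + 10**2 + 54*(-13 + 54)) = 5951*(1/45089) - (5 + 100 + 54*41) = 541/4099 - (5 + 100 + 2214) = 541/4099 - 1*2319 = 541/4099 - 2319 = -9505040/4099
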